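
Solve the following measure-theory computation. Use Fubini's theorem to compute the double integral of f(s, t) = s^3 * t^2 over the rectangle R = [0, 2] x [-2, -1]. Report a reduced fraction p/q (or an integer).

f(s, t) is a tensor product of a function of s and a function of t, and both factors are bounded continuous (hence Lebesgue integrable) on the rectangle, so Fubini's theorem applies:
  integral_R f d(m x m) = (integral_a1^b1 s^3 ds) * (integral_a2^b2 t^2 dt).
Inner integral in s: integral_{0}^{2} s^3 ds = (2^4 - 0^4)/4
  = 4.
Inner integral in t: integral_{-2}^{-1} t^2 dt = ((-1)^3 - (-2)^3)/3
  = 7/3.
Product: (4) * (7/3) = 28/3.

28/3


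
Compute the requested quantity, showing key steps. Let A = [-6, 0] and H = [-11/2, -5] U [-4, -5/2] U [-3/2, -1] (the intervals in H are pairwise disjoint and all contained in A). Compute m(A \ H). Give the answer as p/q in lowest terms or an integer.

The ambient interval has length m(A) = 0 - (-6) = 6.
Since the holes are disjoint and sit inside A, by finite additivity
  m(H) = sum_i (b_i - a_i), and m(A \ H) = m(A) - m(H).
Computing the hole measures:
  m(H_1) = -5 - (-11/2) = 1/2.
  m(H_2) = -5/2 - (-4) = 3/2.
  m(H_3) = -1 - (-3/2) = 1/2.
Summed: m(H) = 1/2 + 3/2 + 1/2 = 5/2.
So m(A \ H) = 6 - 5/2 = 7/2.

7/2


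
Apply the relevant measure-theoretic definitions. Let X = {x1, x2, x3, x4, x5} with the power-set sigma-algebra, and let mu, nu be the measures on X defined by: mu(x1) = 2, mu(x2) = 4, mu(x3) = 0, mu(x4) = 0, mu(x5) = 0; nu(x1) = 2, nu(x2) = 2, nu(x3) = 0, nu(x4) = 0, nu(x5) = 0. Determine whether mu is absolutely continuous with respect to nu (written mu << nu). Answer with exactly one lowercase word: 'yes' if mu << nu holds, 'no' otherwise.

mu << nu means: every nu-null measurable set is also mu-null; equivalently, for every atom x, if nu({x}) = 0 then mu({x}) = 0.
Checking each atom:
  x1: nu = 2 > 0 -> no constraint.
  x2: nu = 2 > 0 -> no constraint.
  x3: nu = 0, mu = 0 -> consistent with mu << nu.
  x4: nu = 0, mu = 0 -> consistent with mu << nu.
  x5: nu = 0, mu = 0 -> consistent with mu << nu.
No atom violates the condition. Therefore mu << nu.

yes


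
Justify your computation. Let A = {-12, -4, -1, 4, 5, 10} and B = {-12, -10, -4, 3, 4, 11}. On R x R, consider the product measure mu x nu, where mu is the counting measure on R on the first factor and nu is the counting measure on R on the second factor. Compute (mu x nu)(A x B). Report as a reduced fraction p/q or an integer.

For a measurable rectangle A x B, the product measure satisfies
  (mu x nu)(A x B) = mu(A) * nu(B).
  mu(A) = 6.
  nu(B) = 6.
  (mu x nu)(A x B) = 6 * 6 = 36.

36


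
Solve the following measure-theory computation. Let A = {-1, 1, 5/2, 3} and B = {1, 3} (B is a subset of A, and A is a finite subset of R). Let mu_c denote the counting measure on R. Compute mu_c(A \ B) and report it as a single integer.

Counting measure assigns mu_c(E) = |E| (number of elements) when E is finite. For B subset A, A \ B is the set of elements of A not in B, so |A \ B| = |A| - |B|.
|A| = 4, |B| = 2, so mu_c(A \ B) = 4 - 2 = 2.

2


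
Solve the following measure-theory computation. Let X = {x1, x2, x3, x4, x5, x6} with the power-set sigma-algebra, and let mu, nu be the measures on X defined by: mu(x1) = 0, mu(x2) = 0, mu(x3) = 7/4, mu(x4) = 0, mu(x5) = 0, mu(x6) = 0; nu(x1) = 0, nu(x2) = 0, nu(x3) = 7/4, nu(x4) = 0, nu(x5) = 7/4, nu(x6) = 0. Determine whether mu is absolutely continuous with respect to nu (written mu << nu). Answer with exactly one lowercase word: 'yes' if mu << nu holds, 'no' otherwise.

mu << nu means: every nu-null measurable set is also mu-null; equivalently, for every atom x, if nu({x}) = 0 then mu({x}) = 0.
Checking each atom:
  x1: nu = 0, mu = 0 -> consistent with mu << nu.
  x2: nu = 0, mu = 0 -> consistent with mu << nu.
  x3: nu = 7/4 > 0 -> no constraint.
  x4: nu = 0, mu = 0 -> consistent with mu << nu.
  x5: nu = 7/4 > 0 -> no constraint.
  x6: nu = 0, mu = 0 -> consistent with mu << nu.
No atom violates the condition. Therefore mu << nu.

yes


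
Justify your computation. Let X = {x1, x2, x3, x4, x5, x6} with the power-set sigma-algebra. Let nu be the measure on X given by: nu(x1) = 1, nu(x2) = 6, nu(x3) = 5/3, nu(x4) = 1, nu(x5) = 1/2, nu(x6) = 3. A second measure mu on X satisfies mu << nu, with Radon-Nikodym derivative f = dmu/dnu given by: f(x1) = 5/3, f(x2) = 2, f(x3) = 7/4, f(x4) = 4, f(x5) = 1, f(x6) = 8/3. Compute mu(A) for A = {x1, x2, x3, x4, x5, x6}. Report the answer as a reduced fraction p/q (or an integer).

By the defining property of the Radon-Nikodym derivative, for every measurable set A,
  mu(A) = integral_A f dnu.
Since nu is a discrete measure concentrated on the atoms of X, the integral over A reduces to the sum
  mu(A) = sum_{x in A} f(x) * nu({x}).
Computing each term:
  x1: f(x1) * nu(x1) = 5/3 * 1 = 5/3.
  x2: f(x2) * nu(x2) = 2 * 6 = 12.
  x3: f(x3) * nu(x3) = 7/4 * 5/3 = 35/12.
  x4: f(x4) * nu(x4) = 4 * 1 = 4.
  x5: f(x5) * nu(x5) = 1 * 1/2 = 1/2.
  x6: f(x6) * nu(x6) = 8/3 * 3 = 8.
Summing: mu(A) = 5/3 + 12 + 35/12 + 4 + 1/2 + 8 = 349/12.

349/12


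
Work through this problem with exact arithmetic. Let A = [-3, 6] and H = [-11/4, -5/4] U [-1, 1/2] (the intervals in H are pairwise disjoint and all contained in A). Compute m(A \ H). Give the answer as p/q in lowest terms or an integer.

The ambient interval has length m(A) = 6 - (-3) = 9.
Since the holes are disjoint and sit inside A, by finite additivity
  m(H) = sum_i (b_i - a_i), and m(A \ H) = m(A) - m(H).
Computing the hole measures:
  m(H_1) = -5/4 - (-11/4) = 3/2.
  m(H_2) = 1/2 - (-1) = 3/2.
Summed: m(H) = 3/2 + 3/2 = 3.
So m(A \ H) = 9 - 3 = 6.

6


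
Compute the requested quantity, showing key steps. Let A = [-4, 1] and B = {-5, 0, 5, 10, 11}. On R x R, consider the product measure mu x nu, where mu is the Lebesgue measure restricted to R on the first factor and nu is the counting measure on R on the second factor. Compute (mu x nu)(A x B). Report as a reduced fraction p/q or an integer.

For a measurable rectangle A x B, the product measure satisfies
  (mu x nu)(A x B) = mu(A) * nu(B).
  mu(A) = 5.
  nu(B) = 5.
  (mu x nu)(A x B) = 5 * 5 = 25.

25


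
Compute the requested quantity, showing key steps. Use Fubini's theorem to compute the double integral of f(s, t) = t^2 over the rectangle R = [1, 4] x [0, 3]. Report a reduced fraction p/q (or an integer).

f(s, t) is a tensor product of a function of s and a function of t, and both factors are bounded continuous (hence Lebesgue integrable) on the rectangle, so Fubini's theorem applies:
  integral_R f d(m x m) = (integral_a1^b1 1 ds) * (integral_a2^b2 t^2 dt).
Inner integral in s: integral_{1}^{4} 1 ds = (4^1 - 1^1)/1
  = 3.
Inner integral in t: integral_{0}^{3} t^2 dt = (3^3 - 0^3)/3
  = 9.
Product: (3) * (9) = 27.

27


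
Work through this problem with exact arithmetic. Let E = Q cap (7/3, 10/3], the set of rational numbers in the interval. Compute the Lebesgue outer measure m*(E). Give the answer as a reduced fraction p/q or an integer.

Q cap (7/3, 10/3] is countable; list its elements as q_1, q_2, ... . Fix eps > 0 and cover the k-th point by an interval of length eps * 2^(-k). The cover has total length eps * sum_{k>=1} 2^(-k) = eps, so by definition of outer measure m*(Q cap (7/3, 10/3]) <= eps. Since eps was arbitrary and m* >= 0, the outer measure is 0.

0


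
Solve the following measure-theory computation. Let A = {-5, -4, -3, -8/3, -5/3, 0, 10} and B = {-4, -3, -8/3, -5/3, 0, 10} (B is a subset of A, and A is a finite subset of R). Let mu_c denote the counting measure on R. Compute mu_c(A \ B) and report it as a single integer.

Counting measure assigns mu_c(E) = |E| (number of elements) when E is finite. For B subset A, A \ B is the set of elements of A not in B, so |A \ B| = |A| - |B|.
|A| = 7, |B| = 6, so mu_c(A \ B) = 7 - 6 = 1.

1


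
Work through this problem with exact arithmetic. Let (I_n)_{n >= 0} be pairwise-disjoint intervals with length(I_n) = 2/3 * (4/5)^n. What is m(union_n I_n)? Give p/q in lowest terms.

By countable additivity of the Lebesgue measure on pairwise disjoint measurable sets,
  m(union_{n >= 0} I_n) = sum_{n >= 0} m(I_n) = sum_{n >= 0} a * r^n,
  with a = 2/3 and r = 4/5.
Since 0 < r = 4/5 < 1, the geometric series converges:
  sum_{n >= 0} a * r^n = a / (1 - r).
  = 2/3 / (1 - 4/5)
  = 2/3 / (1/5)
  = 10/3.

10/3


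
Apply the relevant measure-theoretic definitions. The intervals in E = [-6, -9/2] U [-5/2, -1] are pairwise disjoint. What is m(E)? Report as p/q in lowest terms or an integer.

For pairwise disjoint intervals, m(union_i I_i) = sum_i m(I_i),
and m is invariant under swapping open/closed endpoints (single points have measure 0).
So m(E) = sum_i (b_i - a_i).
  I_1 has length -9/2 - (-6) = 3/2.
  I_2 has length -1 - (-5/2) = 3/2.
Summing:
  m(E) = 3/2 + 3/2 = 3.

3


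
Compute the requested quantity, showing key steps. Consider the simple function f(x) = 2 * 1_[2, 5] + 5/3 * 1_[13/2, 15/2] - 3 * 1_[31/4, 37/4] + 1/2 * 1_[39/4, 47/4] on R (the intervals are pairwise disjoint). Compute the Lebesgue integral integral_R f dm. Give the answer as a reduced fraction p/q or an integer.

For a simple function f = sum_i c_i * 1_{A_i} with disjoint A_i,
  integral f dm = sum_i c_i * m(A_i).
Lengths of the A_i:
  m(A_1) = 5 - 2 = 3.
  m(A_2) = 15/2 - 13/2 = 1.
  m(A_3) = 37/4 - 31/4 = 3/2.
  m(A_4) = 47/4 - 39/4 = 2.
Contributions c_i * m(A_i):
  (2) * (3) = 6.
  (5/3) * (1) = 5/3.
  (-3) * (3/2) = -9/2.
  (1/2) * (2) = 1.
Total: 6 + 5/3 - 9/2 + 1 = 25/6.

25/6


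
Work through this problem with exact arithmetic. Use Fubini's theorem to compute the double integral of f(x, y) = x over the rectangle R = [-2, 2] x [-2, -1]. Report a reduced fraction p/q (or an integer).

f(x, y) is a tensor product of a function of x and a function of y, and both factors are bounded continuous (hence Lebesgue integrable) on the rectangle, so Fubini's theorem applies:
  integral_R f d(m x m) = (integral_a1^b1 x dx) * (integral_a2^b2 1 dy).
Inner integral in x: integral_{-2}^{2} x dx = (2^2 - (-2)^2)/2
  = 0.
Inner integral in y: integral_{-2}^{-1} 1 dy = ((-1)^1 - (-2)^1)/1
  = 1.
Product: (0) * (1) = 0.

0


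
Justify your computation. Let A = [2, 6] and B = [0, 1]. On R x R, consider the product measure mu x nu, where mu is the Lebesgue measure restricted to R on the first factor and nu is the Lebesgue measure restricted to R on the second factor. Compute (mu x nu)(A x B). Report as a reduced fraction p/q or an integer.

For a measurable rectangle A x B, the product measure satisfies
  (mu x nu)(A x B) = mu(A) * nu(B).
  mu(A) = 4.
  nu(B) = 1.
  (mu x nu)(A x B) = 4 * 1 = 4.

4


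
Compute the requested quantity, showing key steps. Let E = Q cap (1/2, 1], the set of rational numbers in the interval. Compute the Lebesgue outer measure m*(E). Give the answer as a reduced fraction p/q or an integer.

Q cap (1/2, 1] is countable; list its elements as q_1, q_2, ... . Fix eps > 0 and cover the k-th point by an interval of length eps * 2^(-k). The cover has total length eps * sum_{k>=1} 2^(-k) = eps, so by definition of outer measure m*(Q cap (1/2, 1]) <= eps. Since eps was arbitrary and m* >= 0, the outer measure is 0.

0


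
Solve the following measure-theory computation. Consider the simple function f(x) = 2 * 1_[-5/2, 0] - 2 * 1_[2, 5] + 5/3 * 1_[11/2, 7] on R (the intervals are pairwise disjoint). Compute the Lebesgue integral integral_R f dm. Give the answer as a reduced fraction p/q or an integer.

For a simple function f = sum_i c_i * 1_{A_i} with disjoint A_i,
  integral f dm = sum_i c_i * m(A_i).
Lengths of the A_i:
  m(A_1) = 0 - (-5/2) = 5/2.
  m(A_2) = 5 - 2 = 3.
  m(A_3) = 7 - 11/2 = 3/2.
Contributions c_i * m(A_i):
  (2) * (5/2) = 5.
  (-2) * (3) = -6.
  (5/3) * (3/2) = 5/2.
Total: 5 - 6 + 5/2 = 3/2.

3/2


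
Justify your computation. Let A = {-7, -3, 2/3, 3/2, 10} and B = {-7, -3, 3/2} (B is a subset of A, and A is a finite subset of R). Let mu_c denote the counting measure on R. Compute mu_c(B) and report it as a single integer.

Counting measure assigns mu_c(E) = |E| (number of elements) when E is finite.
B has 3 element(s), so mu_c(B) = 3.

3


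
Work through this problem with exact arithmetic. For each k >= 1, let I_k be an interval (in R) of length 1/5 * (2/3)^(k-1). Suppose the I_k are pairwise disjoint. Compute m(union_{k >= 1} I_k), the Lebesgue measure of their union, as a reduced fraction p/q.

By countable additivity of the Lebesgue measure on pairwise disjoint measurable sets,
  m(union_{k >= 1} I_k) = sum_{k >= 1} m(I_k) = sum_{k >= 1} a * r^(k-1),
  with a = 1/5 and r = 2/3.
Since 0 < r = 2/3 < 1, the geometric series converges:
  sum_{k >= 1} a * r^(k-1) = a / (1 - r).
  = 1/5 / (1 - 2/3)
  = 1/5 / (1/3)
  = 3/5.

3/5


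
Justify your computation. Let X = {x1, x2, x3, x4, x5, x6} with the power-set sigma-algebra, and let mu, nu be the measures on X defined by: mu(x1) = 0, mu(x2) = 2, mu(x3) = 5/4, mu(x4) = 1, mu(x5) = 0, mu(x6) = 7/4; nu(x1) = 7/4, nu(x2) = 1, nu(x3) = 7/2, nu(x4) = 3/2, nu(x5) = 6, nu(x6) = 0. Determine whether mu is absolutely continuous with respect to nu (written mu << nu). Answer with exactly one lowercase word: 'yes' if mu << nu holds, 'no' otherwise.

mu << nu means: every nu-null measurable set is also mu-null; equivalently, for every atom x, if nu({x}) = 0 then mu({x}) = 0.
Checking each atom:
  x1: nu = 7/4 > 0 -> no constraint.
  x2: nu = 1 > 0 -> no constraint.
  x3: nu = 7/2 > 0 -> no constraint.
  x4: nu = 3/2 > 0 -> no constraint.
  x5: nu = 6 > 0 -> no constraint.
  x6: nu = 0, mu = 7/4 > 0 -> violates mu << nu.
The atom(s) x6 violate the condition (nu = 0 but mu > 0). Therefore mu is NOT absolutely continuous w.r.t. nu.

no


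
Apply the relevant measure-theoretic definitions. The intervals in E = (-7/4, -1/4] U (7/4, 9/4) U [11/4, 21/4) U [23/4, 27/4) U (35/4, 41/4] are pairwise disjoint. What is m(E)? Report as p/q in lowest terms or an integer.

For pairwise disjoint intervals, m(union_i I_i) = sum_i m(I_i),
and m is invariant under swapping open/closed endpoints (single points have measure 0).
So m(E) = sum_i (b_i - a_i).
  I_1 has length -1/4 - (-7/4) = 3/2.
  I_2 has length 9/4 - 7/4 = 1/2.
  I_3 has length 21/4 - 11/4 = 5/2.
  I_4 has length 27/4 - 23/4 = 1.
  I_5 has length 41/4 - 35/4 = 3/2.
Summing:
  m(E) = 3/2 + 1/2 + 5/2 + 1 + 3/2 = 7.

7


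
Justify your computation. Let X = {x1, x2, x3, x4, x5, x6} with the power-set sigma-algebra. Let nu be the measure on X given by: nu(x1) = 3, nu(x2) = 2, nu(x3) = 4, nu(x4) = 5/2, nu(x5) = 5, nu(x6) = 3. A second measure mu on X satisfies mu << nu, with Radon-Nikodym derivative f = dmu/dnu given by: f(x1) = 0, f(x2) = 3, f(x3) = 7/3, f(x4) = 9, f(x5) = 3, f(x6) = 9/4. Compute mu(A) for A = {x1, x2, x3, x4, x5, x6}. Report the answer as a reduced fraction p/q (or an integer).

By the defining property of the Radon-Nikodym derivative, for every measurable set A,
  mu(A) = integral_A f dnu.
Since nu is a discrete measure concentrated on the atoms of X, the integral over A reduces to the sum
  mu(A) = sum_{x in A} f(x) * nu({x}).
Computing each term:
  x1: f(x1) * nu(x1) = 0 * 3 = 0.
  x2: f(x2) * nu(x2) = 3 * 2 = 6.
  x3: f(x3) * nu(x3) = 7/3 * 4 = 28/3.
  x4: f(x4) * nu(x4) = 9 * 5/2 = 45/2.
  x5: f(x5) * nu(x5) = 3 * 5 = 15.
  x6: f(x6) * nu(x6) = 9/4 * 3 = 27/4.
Summing: mu(A) = 0 + 6 + 28/3 + 45/2 + 15 + 27/4 = 715/12.

715/12


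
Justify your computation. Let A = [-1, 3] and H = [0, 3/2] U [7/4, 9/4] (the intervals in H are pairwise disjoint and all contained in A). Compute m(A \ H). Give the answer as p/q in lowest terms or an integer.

The ambient interval has length m(A) = 3 - (-1) = 4.
Since the holes are disjoint and sit inside A, by finite additivity
  m(H) = sum_i (b_i - a_i), and m(A \ H) = m(A) - m(H).
Computing the hole measures:
  m(H_1) = 3/2 - 0 = 3/2.
  m(H_2) = 9/4 - 7/4 = 1/2.
Summed: m(H) = 3/2 + 1/2 = 2.
So m(A \ H) = 4 - 2 = 2.

2


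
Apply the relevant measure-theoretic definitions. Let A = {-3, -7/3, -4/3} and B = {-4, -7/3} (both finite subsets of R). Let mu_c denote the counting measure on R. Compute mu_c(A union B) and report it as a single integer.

Counting measure on a finite set equals cardinality. By inclusion-exclusion, |A union B| = |A| + |B| - |A cap B|.
|A| = 3, |B| = 2, |A cap B| = 1.
So mu_c(A union B) = 3 + 2 - 1 = 4.

4


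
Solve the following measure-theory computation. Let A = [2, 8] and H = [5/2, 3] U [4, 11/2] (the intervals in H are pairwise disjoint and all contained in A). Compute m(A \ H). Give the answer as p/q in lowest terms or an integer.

The ambient interval has length m(A) = 8 - 2 = 6.
Since the holes are disjoint and sit inside A, by finite additivity
  m(H) = sum_i (b_i - a_i), and m(A \ H) = m(A) - m(H).
Computing the hole measures:
  m(H_1) = 3 - 5/2 = 1/2.
  m(H_2) = 11/2 - 4 = 3/2.
Summed: m(H) = 1/2 + 3/2 = 2.
So m(A \ H) = 6 - 2 = 4.

4


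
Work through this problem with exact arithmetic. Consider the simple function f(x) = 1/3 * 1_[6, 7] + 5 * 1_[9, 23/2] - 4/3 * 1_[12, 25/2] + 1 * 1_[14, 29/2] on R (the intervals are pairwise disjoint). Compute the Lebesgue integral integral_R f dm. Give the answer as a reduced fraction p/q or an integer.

For a simple function f = sum_i c_i * 1_{A_i} with disjoint A_i,
  integral f dm = sum_i c_i * m(A_i).
Lengths of the A_i:
  m(A_1) = 7 - 6 = 1.
  m(A_2) = 23/2 - 9 = 5/2.
  m(A_3) = 25/2 - 12 = 1/2.
  m(A_4) = 29/2 - 14 = 1/2.
Contributions c_i * m(A_i):
  (1/3) * (1) = 1/3.
  (5) * (5/2) = 25/2.
  (-4/3) * (1/2) = -2/3.
  (1) * (1/2) = 1/2.
Total: 1/3 + 25/2 - 2/3 + 1/2 = 38/3.

38/3


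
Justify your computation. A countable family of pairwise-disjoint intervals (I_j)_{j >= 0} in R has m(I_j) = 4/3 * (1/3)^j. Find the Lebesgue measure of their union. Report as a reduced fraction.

By countable additivity of the Lebesgue measure on pairwise disjoint measurable sets,
  m(union_{j >= 0} I_j) = sum_{j >= 0} m(I_j) = sum_{j >= 0} a * r^j,
  with a = 4/3 and r = 1/3.
Since 0 < r = 1/3 < 1, the geometric series converges:
  sum_{j >= 0} a * r^j = a / (1 - r).
  = 4/3 / (1 - 1/3)
  = 4/3 / (2/3)
  = 2.

2


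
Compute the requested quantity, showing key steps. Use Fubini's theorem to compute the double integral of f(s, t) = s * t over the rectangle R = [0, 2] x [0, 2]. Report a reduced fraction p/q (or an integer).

f(s, t) is a tensor product of a function of s and a function of t, and both factors are bounded continuous (hence Lebesgue integrable) on the rectangle, so Fubini's theorem applies:
  integral_R f d(m x m) = (integral_a1^b1 s ds) * (integral_a2^b2 t dt).
Inner integral in s: integral_{0}^{2} s ds = (2^2 - 0^2)/2
  = 2.
Inner integral in t: integral_{0}^{2} t dt = (2^2 - 0^2)/2
  = 2.
Product: (2) * (2) = 4.

4


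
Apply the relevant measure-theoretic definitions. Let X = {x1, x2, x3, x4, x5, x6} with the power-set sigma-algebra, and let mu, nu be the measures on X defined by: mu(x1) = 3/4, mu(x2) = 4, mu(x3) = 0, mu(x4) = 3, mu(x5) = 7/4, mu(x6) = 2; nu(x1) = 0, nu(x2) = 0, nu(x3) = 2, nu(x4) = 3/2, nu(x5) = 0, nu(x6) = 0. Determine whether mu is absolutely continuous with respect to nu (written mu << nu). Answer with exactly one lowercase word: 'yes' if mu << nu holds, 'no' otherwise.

mu << nu means: every nu-null measurable set is also mu-null; equivalently, for every atom x, if nu({x}) = 0 then mu({x}) = 0.
Checking each atom:
  x1: nu = 0, mu = 3/4 > 0 -> violates mu << nu.
  x2: nu = 0, mu = 4 > 0 -> violates mu << nu.
  x3: nu = 2 > 0 -> no constraint.
  x4: nu = 3/2 > 0 -> no constraint.
  x5: nu = 0, mu = 7/4 > 0 -> violates mu << nu.
  x6: nu = 0, mu = 2 > 0 -> violates mu << nu.
The atom(s) x1, x2, x5, x6 violate the condition (nu = 0 but mu > 0). Therefore mu is NOT absolutely continuous w.r.t. nu.

no


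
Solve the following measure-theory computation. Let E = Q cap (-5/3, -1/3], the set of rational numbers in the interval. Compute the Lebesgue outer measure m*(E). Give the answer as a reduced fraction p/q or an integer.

Q cap (-5/3, -1/3] is countable; list its elements as q_1, q_2, ... . Fix eps > 0 and cover the k-th point by an interval of length eps * 2^(-k). The cover has total length eps * sum_{k>=1} 2^(-k) = eps, so by definition of outer measure m*(Q cap (-5/3, -1/3]) <= eps. Since eps was arbitrary and m* >= 0, the outer measure is 0.

0


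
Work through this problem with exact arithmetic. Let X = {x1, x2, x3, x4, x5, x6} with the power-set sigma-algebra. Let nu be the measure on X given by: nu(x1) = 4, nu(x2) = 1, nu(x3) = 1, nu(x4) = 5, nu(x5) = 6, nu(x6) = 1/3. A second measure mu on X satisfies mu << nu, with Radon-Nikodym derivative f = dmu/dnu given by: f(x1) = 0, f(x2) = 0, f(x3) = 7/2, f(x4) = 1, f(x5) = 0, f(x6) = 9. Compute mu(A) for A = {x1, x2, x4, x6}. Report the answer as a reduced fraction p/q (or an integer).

By the defining property of the Radon-Nikodym derivative, for every measurable set A,
  mu(A) = integral_A f dnu.
Since nu is a discrete measure concentrated on the atoms of X, the integral over A reduces to the sum
  mu(A) = sum_{x in A} f(x) * nu({x}).
Computing each term:
  x1: f(x1) * nu(x1) = 0 * 4 = 0.
  x2: f(x2) * nu(x2) = 0 * 1 = 0.
  x4: f(x4) * nu(x4) = 1 * 5 = 5.
  x6: f(x6) * nu(x6) = 9 * 1/3 = 3.
Summing: mu(A) = 0 + 0 + 5 + 3 = 8.

8


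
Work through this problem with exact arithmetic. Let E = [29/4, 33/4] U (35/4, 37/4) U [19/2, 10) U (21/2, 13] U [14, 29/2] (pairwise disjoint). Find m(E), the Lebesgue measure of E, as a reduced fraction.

For pairwise disjoint intervals, m(union_i I_i) = sum_i m(I_i),
and m is invariant under swapping open/closed endpoints (single points have measure 0).
So m(E) = sum_i (b_i - a_i).
  I_1 has length 33/4 - 29/4 = 1.
  I_2 has length 37/4 - 35/4 = 1/2.
  I_3 has length 10 - 19/2 = 1/2.
  I_4 has length 13 - 21/2 = 5/2.
  I_5 has length 29/2 - 14 = 1/2.
Summing:
  m(E) = 1 + 1/2 + 1/2 + 5/2 + 1/2 = 5.

5


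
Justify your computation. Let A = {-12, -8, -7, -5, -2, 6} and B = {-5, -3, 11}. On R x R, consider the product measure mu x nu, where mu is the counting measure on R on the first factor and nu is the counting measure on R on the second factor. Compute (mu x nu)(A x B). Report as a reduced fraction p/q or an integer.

For a measurable rectangle A x B, the product measure satisfies
  (mu x nu)(A x B) = mu(A) * nu(B).
  mu(A) = 6.
  nu(B) = 3.
  (mu x nu)(A x B) = 6 * 3 = 18.

18


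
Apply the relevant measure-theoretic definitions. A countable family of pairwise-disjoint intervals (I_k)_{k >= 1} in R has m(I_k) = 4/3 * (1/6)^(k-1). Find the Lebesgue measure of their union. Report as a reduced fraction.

By countable additivity of the Lebesgue measure on pairwise disjoint measurable sets,
  m(union_{k >= 1} I_k) = sum_{k >= 1} m(I_k) = sum_{k >= 1} a * r^(k-1),
  with a = 4/3 and r = 1/6.
Since 0 < r = 1/6 < 1, the geometric series converges:
  sum_{k >= 1} a * r^(k-1) = a / (1 - r).
  = 4/3 / (1 - 1/6)
  = 4/3 / (5/6)
  = 8/5.

8/5


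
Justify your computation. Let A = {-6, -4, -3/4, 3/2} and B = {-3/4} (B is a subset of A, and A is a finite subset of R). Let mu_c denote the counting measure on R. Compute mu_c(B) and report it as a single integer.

Counting measure assigns mu_c(E) = |E| (number of elements) when E is finite.
B has 1 element(s), so mu_c(B) = 1.

1


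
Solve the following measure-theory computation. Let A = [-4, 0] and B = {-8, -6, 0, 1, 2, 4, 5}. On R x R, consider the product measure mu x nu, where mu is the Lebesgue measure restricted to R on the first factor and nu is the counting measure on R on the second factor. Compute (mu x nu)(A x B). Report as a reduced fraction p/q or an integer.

For a measurable rectangle A x B, the product measure satisfies
  (mu x nu)(A x B) = mu(A) * nu(B).
  mu(A) = 4.
  nu(B) = 7.
  (mu x nu)(A x B) = 4 * 7 = 28.

28


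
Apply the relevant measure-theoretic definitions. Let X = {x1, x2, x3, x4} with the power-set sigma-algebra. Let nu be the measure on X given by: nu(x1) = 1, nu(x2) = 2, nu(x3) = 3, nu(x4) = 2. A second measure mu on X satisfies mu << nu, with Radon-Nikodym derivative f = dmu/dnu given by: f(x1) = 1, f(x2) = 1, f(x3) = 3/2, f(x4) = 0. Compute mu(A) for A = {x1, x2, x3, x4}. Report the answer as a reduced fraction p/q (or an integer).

By the defining property of the Radon-Nikodym derivative, for every measurable set A,
  mu(A) = integral_A f dnu.
Since nu is a discrete measure concentrated on the atoms of X, the integral over A reduces to the sum
  mu(A) = sum_{x in A} f(x) * nu({x}).
Computing each term:
  x1: f(x1) * nu(x1) = 1 * 1 = 1.
  x2: f(x2) * nu(x2) = 1 * 2 = 2.
  x3: f(x3) * nu(x3) = 3/2 * 3 = 9/2.
  x4: f(x4) * nu(x4) = 0 * 2 = 0.
Summing: mu(A) = 1 + 2 + 9/2 + 0 = 15/2.

15/2


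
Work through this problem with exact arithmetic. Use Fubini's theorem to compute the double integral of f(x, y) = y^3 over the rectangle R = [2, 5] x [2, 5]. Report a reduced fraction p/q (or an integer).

f(x, y) is a tensor product of a function of x and a function of y, and both factors are bounded continuous (hence Lebesgue integrable) on the rectangle, so Fubini's theorem applies:
  integral_R f d(m x m) = (integral_a1^b1 1 dx) * (integral_a2^b2 y^3 dy).
Inner integral in x: integral_{2}^{5} 1 dx = (5^1 - 2^1)/1
  = 3.
Inner integral in y: integral_{2}^{5} y^3 dy = (5^4 - 2^4)/4
  = 609/4.
Product: (3) * (609/4) = 1827/4.

1827/4


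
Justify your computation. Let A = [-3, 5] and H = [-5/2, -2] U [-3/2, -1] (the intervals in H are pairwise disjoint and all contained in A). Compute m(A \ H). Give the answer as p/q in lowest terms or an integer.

The ambient interval has length m(A) = 5 - (-3) = 8.
Since the holes are disjoint and sit inside A, by finite additivity
  m(H) = sum_i (b_i - a_i), and m(A \ H) = m(A) - m(H).
Computing the hole measures:
  m(H_1) = -2 - (-5/2) = 1/2.
  m(H_2) = -1 - (-3/2) = 1/2.
Summed: m(H) = 1/2 + 1/2 = 1.
So m(A \ H) = 8 - 1 = 7.

7


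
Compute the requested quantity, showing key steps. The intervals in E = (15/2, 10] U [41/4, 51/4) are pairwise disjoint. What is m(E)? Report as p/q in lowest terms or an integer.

For pairwise disjoint intervals, m(union_i I_i) = sum_i m(I_i),
and m is invariant under swapping open/closed endpoints (single points have measure 0).
So m(E) = sum_i (b_i - a_i).
  I_1 has length 10 - 15/2 = 5/2.
  I_2 has length 51/4 - 41/4 = 5/2.
Summing:
  m(E) = 5/2 + 5/2 = 5.

5


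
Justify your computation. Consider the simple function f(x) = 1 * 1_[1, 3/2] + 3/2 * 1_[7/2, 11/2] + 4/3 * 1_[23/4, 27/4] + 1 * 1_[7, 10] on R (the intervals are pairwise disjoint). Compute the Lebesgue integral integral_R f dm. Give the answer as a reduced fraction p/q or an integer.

For a simple function f = sum_i c_i * 1_{A_i} with disjoint A_i,
  integral f dm = sum_i c_i * m(A_i).
Lengths of the A_i:
  m(A_1) = 3/2 - 1 = 1/2.
  m(A_2) = 11/2 - 7/2 = 2.
  m(A_3) = 27/4 - 23/4 = 1.
  m(A_4) = 10 - 7 = 3.
Contributions c_i * m(A_i):
  (1) * (1/2) = 1/2.
  (3/2) * (2) = 3.
  (4/3) * (1) = 4/3.
  (1) * (3) = 3.
Total: 1/2 + 3 + 4/3 + 3 = 47/6.

47/6


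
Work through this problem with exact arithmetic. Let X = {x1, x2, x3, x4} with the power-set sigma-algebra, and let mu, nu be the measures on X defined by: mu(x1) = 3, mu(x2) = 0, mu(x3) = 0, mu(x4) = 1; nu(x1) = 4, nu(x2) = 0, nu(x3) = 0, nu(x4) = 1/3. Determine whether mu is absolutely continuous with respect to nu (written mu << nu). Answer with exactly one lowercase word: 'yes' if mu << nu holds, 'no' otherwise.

mu << nu means: every nu-null measurable set is also mu-null; equivalently, for every atom x, if nu({x}) = 0 then mu({x}) = 0.
Checking each atom:
  x1: nu = 4 > 0 -> no constraint.
  x2: nu = 0, mu = 0 -> consistent with mu << nu.
  x3: nu = 0, mu = 0 -> consistent with mu << nu.
  x4: nu = 1/3 > 0 -> no constraint.
No atom violates the condition. Therefore mu << nu.

yes


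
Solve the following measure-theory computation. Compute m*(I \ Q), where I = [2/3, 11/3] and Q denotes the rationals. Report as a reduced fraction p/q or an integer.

The interval I = [2/3, 11/3] has m(I) = 11/3 - 2/3 = 3 (endpoints are measure-zero, so open/closed/half-open agree). Write I = (I cap Q) u (I \ Q). The rationals in I are countable, so m*(I cap Q) = 0 (cover each rational by intervals whose total length is arbitrarily small). By countable subadditivity m*(I) <= m*(I cap Q) + m*(I \ Q), hence m*(I \ Q) >= m(I) = 3. The reverse inequality m*(I \ Q) <= m*(I) = 3 is trivial since (I \ Q) is a subset of I. Therefore m*(I \ Q) = 3.

3


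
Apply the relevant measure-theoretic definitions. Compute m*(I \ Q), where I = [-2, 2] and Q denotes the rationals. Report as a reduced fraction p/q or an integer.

The interval I = [-2, 2] has m(I) = 2 - (-2) = 4 (endpoints are measure-zero, so open/closed/half-open agree). Write I = (I cap Q) u (I \ Q). The rationals in I are countable, so m*(I cap Q) = 0 (cover each rational by intervals whose total length is arbitrarily small). By countable subadditivity m*(I) <= m*(I cap Q) + m*(I \ Q), hence m*(I \ Q) >= m(I) = 4. The reverse inequality m*(I \ Q) <= m*(I) = 4 is trivial since (I \ Q) is a subset of I. Therefore m*(I \ Q) = 4.

4


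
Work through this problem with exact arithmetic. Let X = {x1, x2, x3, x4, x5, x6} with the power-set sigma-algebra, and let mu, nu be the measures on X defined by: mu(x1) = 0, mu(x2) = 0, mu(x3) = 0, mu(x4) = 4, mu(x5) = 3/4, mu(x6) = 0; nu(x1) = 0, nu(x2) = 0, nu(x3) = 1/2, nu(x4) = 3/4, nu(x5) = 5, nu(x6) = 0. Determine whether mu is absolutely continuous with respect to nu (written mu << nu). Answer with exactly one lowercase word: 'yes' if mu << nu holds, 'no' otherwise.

mu << nu means: every nu-null measurable set is also mu-null; equivalently, for every atom x, if nu({x}) = 0 then mu({x}) = 0.
Checking each atom:
  x1: nu = 0, mu = 0 -> consistent with mu << nu.
  x2: nu = 0, mu = 0 -> consistent with mu << nu.
  x3: nu = 1/2 > 0 -> no constraint.
  x4: nu = 3/4 > 0 -> no constraint.
  x5: nu = 5 > 0 -> no constraint.
  x6: nu = 0, mu = 0 -> consistent with mu << nu.
No atom violates the condition. Therefore mu << nu.

yes


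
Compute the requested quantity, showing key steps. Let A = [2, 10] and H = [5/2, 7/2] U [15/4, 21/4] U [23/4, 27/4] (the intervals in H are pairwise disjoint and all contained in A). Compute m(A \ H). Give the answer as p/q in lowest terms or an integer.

The ambient interval has length m(A) = 10 - 2 = 8.
Since the holes are disjoint and sit inside A, by finite additivity
  m(H) = sum_i (b_i - a_i), and m(A \ H) = m(A) - m(H).
Computing the hole measures:
  m(H_1) = 7/2 - 5/2 = 1.
  m(H_2) = 21/4 - 15/4 = 3/2.
  m(H_3) = 27/4 - 23/4 = 1.
Summed: m(H) = 1 + 3/2 + 1 = 7/2.
So m(A \ H) = 8 - 7/2 = 9/2.

9/2


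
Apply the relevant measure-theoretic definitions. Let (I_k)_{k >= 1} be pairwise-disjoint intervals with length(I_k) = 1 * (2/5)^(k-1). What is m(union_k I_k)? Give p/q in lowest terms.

By countable additivity of the Lebesgue measure on pairwise disjoint measurable sets,
  m(union_{k >= 1} I_k) = sum_{k >= 1} m(I_k) = sum_{k >= 1} a * r^(k-1),
  with a = 1 and r = 2/5.
Since 0 < r = 2/5 < 1, the geometric series converges:
  sum_{k >= 1} a * r^(k-1) = a / (1 - r).
  = 1 / (1 - 2/5)
  = 1 / (3/5)
  = 5/3.

5/3


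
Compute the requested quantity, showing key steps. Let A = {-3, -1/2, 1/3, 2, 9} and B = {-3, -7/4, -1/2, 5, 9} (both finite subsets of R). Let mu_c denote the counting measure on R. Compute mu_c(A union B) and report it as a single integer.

Counting measure on a finite set equals cardinality. By inclusion-exclusion, |A union B| = |A| + |B| - |A cap B|.
|A| = 5, |B| = 5, |A cap B| = 3.
So mu_c(A union B) = 5 + 5 - 3 = 7.

7


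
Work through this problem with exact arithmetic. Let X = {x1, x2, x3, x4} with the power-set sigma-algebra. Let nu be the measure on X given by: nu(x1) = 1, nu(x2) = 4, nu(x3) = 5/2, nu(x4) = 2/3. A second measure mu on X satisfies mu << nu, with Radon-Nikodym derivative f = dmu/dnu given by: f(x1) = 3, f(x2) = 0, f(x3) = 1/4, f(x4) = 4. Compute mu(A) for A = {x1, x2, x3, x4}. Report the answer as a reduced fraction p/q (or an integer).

By the defining property of the Radon-Nikodym derivative, for every measurable set A,
  mu(A) = integral_A f dnu.
Since nu is a discrete measure concentrated on the atoms of X, the integral over A reduces to the sum
  mu(A) = sum_{x in A} f(x) * nu({x}).
Computing each term:
  x1: f(x1) * nu(x1) = 3 * 1 = 3.
  x2: f(x2) * nu(x2) = 0 * 4 = 0.
  x3: f(x3) * nu(x3) = 1/4 * 5/2 = 5/8.
  x4: f(x4) * nu(x4) = 4 * 2/3 = 8/3.
Summing: mu(A) = 3 + 0 + 5/8 + 8/3 = 151/24.

151/24


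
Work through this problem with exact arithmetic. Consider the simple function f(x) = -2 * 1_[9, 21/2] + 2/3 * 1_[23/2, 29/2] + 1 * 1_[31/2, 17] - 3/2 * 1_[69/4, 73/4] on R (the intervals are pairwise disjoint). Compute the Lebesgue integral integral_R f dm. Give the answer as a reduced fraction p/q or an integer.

For a simple function f = sum_i c_i * 1_{A_i} with disjoint A_i,
  integral f dm = sum_i c_i * m(A_i).
Lengths of the A_i:
  m(A_1) = 21/2 - 9 = 3/2.
  m(A_2) = 29/2 - 23/2 = 3.
  m(A_3) = 17 - 31/2 = 3/2.
  m(A_4) = 73/4 - 69/4 = 1.
Contributions c_i * m(A_i):
  (-2) * (3/2) = -3.
  (2/3) * (3) = 2.
  (1) * (3/2) = 3/2.
  (-3/2) * (1) = -3/2.
Total: -3 + 2 + 3/2 - 3/2 = -1.

-1


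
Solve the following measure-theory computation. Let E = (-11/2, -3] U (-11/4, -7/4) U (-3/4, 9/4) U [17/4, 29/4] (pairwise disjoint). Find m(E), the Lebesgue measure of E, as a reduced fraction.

For pairwise disjoint intervals, m(union_i I_i) = sum_i m(I_i),
and m is invariant under swapping open/closed endpoints (single points have measure 0).
So m(E) = sum_i (b_i - a_i).
  I_1 has length -3 - (-11/2) = 5/2.
  I_2 has length -7/4 - (-11/4) = 1.
  I_3 has length 9/4 - (-3/4) = 3.
  I_4 has length 29/4 - 17/4 = 3.
Summing:
  m(E) = 5/2 + 1 + 3 + 3 = 19/2.

19/2


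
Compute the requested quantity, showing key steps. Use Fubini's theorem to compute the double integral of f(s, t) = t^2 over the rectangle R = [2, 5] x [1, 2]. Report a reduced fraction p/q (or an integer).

f(s, t) is a tensor product of a function of s and a function of t, and both factors are bounded continuous (hence Lebesgue integrable) on the rectangle, so Fubini's theorem applies:
  integral_R f d(m x m) = (integral_a1^b1 1 ds) * (integral_a2^b2 t^2 dt).
Inner integral in s: integral_{2}^{5} 1 ds = (5^1 - 2^1)/1
  = 3.
Inner integral in t: integral_{1}^{2} t^2 dt = (2^3 - 1^3)/3
  = 7/3.
Product: (3) * (7/3) = 7.

7


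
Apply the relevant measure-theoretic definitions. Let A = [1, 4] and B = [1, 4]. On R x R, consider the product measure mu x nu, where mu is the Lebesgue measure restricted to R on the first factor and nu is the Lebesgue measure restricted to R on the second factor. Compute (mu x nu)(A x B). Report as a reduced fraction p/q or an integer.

For a measurable rectangle A x B, the product measure satisfies
  (mu x nu)(A x B) = mu(A) * nu(B).
  mu(A) = 3.
  nu(B) = 3.
  (mu x nu)(A x B) = 3 * 3 = 9.

9


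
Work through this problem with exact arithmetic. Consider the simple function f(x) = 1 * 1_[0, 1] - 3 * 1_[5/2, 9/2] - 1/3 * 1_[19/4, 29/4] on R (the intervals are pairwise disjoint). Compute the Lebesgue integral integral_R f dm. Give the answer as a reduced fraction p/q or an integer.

For a simple function f = sum_i c_i * 1_{A_i} with disjoint A_i,
  integral f dm = sum_i c_i * m(A_i).
Lengths of the A_i:
  m(A_1) = 1 - 0 = 1.
  m(A_2) = 9/2 - 5/2 = 2.
  m(A_3) = 29/4 - 19/4 = 5/2.
Contributions c_i * m(A_i):
  (1) * (1) = 1.
  (-3) * (2) = -6.
  (-1/3) * (5/2) = -5/6.
Total: 1 - 6 - 5/6 = -35/6.

-35/6


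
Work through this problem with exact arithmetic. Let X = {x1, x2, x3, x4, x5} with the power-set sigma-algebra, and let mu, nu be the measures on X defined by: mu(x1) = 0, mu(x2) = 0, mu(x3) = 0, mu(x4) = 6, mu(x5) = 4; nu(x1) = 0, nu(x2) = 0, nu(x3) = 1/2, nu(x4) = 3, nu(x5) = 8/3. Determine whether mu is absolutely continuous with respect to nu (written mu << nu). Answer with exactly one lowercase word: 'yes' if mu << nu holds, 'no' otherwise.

mu << nu means: every nu-null measurable set is also mu-null; equivalently, for every atom x, if nu({x}) = 0 then mu({x}) = 0.
Checking each atom:
  x1: nu = 0, mu = 0 -> consistent with mu << nu.
  x2: nu = 0, mu = 0 -> consistent with mu << nu.
  x3: nu = 1/2 > 0 -> no constraint.
  x4: nu = 3 > 0 -> no constraint.
  x5: nu = 8/3 > 0 -> no constraint.
No atom violates the condition. Therefore mu << nu.

yes


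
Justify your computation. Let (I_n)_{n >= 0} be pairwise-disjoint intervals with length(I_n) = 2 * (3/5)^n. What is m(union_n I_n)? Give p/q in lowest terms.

By countable additivity of the Lebesgue measure on pairwise disjoint measurable sets,
  m(union_{n >= 0} I_n) = sum_{n >= 0} m(I_n) = sum_{n >= 0} a * r^n,
  with a = 2 and r = 3/5.
Since 0 < r = 3/5 < 1, the geometric series converges:
  sum_{n >= 0} a * r^n = a / (1 - r).
  = 2 / (1 - 3/5)
  = 2 / (2/5)
  = 5.

5


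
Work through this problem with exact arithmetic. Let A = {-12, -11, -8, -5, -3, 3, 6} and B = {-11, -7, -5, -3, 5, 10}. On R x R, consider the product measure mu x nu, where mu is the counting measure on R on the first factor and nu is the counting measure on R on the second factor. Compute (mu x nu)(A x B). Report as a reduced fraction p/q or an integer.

For a measurable rectangle A x B, the product measure satisfies
  (mu x nu)(A x B) = mu(A) * nu(B).
  mu(A) = 7.
  nu(B) = 6.
  (mu x nu)(A x B) = 7 * 6 = 42.

42


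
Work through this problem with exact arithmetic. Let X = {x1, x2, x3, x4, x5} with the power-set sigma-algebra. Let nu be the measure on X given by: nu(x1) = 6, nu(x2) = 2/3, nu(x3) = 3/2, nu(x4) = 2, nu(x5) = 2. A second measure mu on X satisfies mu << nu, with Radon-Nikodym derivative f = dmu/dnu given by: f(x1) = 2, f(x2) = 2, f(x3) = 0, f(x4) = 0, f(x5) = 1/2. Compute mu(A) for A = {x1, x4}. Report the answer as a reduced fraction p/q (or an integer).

By the defining property of the Radon-Nikodym derivative, for every measurable set A,
  mu(A) = integral_A f dnu.
Since nu is a discrete measure concentrated on the atoms of X, the integral over A reduces to the sum
  mu(A) = sum_{x in A} f(x) * nu({x}).
Computing each term:
  x1: f(x1) * nu(x1) = 2 * 6 = 12.
  x4: f(x4) * nu(x4) = 0 * 2 = 0.
Summing: mu(A) = 12 + 0 = 12.

12


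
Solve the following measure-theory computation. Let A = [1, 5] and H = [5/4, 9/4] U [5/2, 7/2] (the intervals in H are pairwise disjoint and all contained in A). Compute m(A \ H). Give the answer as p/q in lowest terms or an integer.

The ambient interval has length m(A) = 5 - 1 = 4.
Since the holes are disjoint and sit inside A, by finite additivity
  m(H) = sum_i (b_i - a_i), and m(A \ H) = m(A) - m(H).
Computing the hole measures:
  m(H_1) = 9/4 - 5/4 = 1.
  m(H_2) = 7/2 - 5/2 = 1.
Summed: m(H) = 1 + 1 = 2.
So m(A \ H) = 4 - 2 = 2.

2


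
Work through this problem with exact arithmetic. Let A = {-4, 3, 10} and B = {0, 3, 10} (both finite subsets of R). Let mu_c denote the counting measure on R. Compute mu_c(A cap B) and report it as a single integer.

Counting measure on a finite set equals cardinality. mu_c(A cap B) = |A cap B| (elements appearing in both).
Enumerating the elements of A that also lie in B gives 2 element(s).
So mu_c(A cap B) = 2.

2


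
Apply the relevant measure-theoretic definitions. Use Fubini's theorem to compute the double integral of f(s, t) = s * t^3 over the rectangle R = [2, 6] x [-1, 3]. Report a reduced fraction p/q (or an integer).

f(s, t) is a tensor product of a function of s and a function of t, and both factors are bounded continuous (hence Lebesgue integrable) on the rectangle, so Fubini's theorem applies:
  integral_R f d(m x m) = (integral_a1^b1 s ds) * (integral_a2^b2 t^3 dt).
Inner integral in s: integral_{2}^{6} s ds = (6^2 - 2^2)/2
  = 16.
Inner integral in t: integral_{-1}^{3} t^3 dt = (3^4 - (-1)^4)/4
  = 20.
Product: (16) * (20) = 320.

320


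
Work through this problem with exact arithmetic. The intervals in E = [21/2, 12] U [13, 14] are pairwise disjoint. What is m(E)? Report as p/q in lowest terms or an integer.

For pairwise disjoint intervals, m(union_i I_i) = sum_i m(I_i),
and m is invariant under swapping open/closed endpoints (single points have measure 0).
So m(E) = sum_i (b_i - a_i).
  I_1 has length 12 - 21/2 = 3/2.
  I_2 has length 14 - 13 = 1.
Summing:
  m(E) = 3/2 + 1 = 5/2.

5/2
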